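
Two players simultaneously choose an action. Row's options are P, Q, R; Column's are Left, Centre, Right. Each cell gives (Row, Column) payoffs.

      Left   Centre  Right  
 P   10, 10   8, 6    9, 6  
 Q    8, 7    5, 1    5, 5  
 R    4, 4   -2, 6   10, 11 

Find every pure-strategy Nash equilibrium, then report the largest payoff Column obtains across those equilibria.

11

(P, Left) is a pure NE (Row: 10 ≥ 8; Column: 10 ≥ 6). Column gets 10.
(R, Right) is a pure NE (Row: 10 ≥ 9; Column: 11 ≥ 6). Column gets 11.
Every other cell has a profitable deviation for at least one player. Highest of {10, 11} is 11.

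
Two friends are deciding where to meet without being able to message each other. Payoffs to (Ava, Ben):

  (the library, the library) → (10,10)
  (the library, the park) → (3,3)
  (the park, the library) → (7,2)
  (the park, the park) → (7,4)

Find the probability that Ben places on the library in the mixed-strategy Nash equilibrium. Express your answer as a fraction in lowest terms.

Ben's mix q on the library must make Ava indifferent between the library and the park.
Ava's payoff from the library: 10q + 3(1−q). From the park: 7q + 7(1−q).
Set equal: 3q = 4(1−q) → q = 4/7.

4/7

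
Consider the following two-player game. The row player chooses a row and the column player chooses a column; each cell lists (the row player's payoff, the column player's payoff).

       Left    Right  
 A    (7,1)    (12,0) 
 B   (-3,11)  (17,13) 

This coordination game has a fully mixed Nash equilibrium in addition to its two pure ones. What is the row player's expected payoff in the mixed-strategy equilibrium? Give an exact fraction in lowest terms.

31/3

The column player mixes with probability q on Left, chosen so the row player is indifferent: 7q + 12(1−q) = (-3)q + 17(1−q) gives q = 1/3.
The row player's expected payoff (from either row, since indifferent) is 7·1/3 + 12·2/3 = 31/3.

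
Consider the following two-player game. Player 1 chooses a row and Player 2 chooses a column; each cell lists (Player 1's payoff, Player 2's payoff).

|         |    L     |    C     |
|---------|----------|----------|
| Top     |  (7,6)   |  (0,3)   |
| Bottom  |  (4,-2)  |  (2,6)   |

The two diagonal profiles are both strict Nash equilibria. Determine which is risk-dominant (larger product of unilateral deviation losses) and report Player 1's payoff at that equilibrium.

2

At (Top, L): Player 1 loses 7 − 4 = 3 by deviating; Player 2 loses 6 − 3 = 3. Product = 3·3 = 9.
At (Bottom, C): Player 1 loses 2 − 0 = 2 by deviating; Player 2 loses 6 − (-2) = 8. Product = 2·8 = 16.
16 > 9, so (Bottom, C) is risk-dominant. Player 1's payoff there is 2.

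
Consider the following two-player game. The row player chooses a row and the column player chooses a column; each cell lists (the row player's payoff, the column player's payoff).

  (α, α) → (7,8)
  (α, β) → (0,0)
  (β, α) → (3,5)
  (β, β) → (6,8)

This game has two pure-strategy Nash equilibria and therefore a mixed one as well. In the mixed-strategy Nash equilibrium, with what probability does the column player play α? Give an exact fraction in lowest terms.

The column player's mix q on α must make the row player indifferent between α and β.
The row player's payoff from α: 7q + 0(1−q). From β: 3q + 6(1−q).
Set equal: 4q = 6(1−q) → q = 6/10 = 3/5.

3/5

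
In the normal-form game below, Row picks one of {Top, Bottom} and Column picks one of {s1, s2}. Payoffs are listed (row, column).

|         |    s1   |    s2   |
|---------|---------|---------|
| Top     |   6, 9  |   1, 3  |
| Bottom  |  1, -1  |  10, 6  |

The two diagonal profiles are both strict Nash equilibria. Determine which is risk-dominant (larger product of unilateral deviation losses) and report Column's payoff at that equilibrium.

6

At (Top, s1): Row loses 6 − 1 = 5 by deviating; Column loses 9 − 3 = 6. Product = 5·6 = 30.
At (Bottom, s2): Row loses 10 − 1 = 9 by deviating; Column loses 6 − (-1) = 7. Product = 9·7 = 63.
63 > 30, so (Bottom, s2) is risk-dominant. Column's payoff there is 6.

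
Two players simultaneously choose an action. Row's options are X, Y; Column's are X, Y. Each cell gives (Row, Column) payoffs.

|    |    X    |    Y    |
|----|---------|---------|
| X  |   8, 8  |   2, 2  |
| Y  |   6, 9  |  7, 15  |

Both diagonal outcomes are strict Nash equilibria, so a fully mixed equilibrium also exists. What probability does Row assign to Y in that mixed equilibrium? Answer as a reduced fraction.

Row's mix p on X must make Column indifferent between X and Y.
Column's payoff from X: 8p + 9(1−p). From Y: 2p + 15(1−p).
Set equal: 6p = 6(1−p) → p = 6/12 = 1/2.
Probability on Y is 1 − 1/2 = 1/2.

1/2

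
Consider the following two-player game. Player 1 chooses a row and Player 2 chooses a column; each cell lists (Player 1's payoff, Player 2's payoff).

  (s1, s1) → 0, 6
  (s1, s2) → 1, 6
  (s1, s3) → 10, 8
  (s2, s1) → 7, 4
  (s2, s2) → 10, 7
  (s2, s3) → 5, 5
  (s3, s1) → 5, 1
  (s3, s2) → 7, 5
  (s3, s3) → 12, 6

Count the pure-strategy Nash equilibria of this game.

2

Both s2: Player 1 gets 10 (best alternative 7); Player 2 gets 7 (best alternative 5). Neither deviates — NE.
Both s3: Player 1 gets 12 (best alternative 10); Player 2 gets 6 (best alternative 5). Neither deviates — NE.
Both s1 is not a NE: Player 1 would switch to s2 (7 > 0).
No other cell survives both best-response checks, so there are 2 pure NE.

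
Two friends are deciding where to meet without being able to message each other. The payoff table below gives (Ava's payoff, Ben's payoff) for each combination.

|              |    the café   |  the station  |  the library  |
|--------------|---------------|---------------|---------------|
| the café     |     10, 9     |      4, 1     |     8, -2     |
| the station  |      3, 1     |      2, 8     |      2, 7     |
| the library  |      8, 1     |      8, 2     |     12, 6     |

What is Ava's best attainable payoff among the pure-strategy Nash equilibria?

12

Both the café is a pure NE (Ava: 10 ≥ 8; Ben: 9 ≥ 1). Ava gets 10.
Both the library is a pure NE (Ava: 12 ≥ 8; Ben: 6 ≥ 2). Ava gets 12.
Every other cell has a profitable deviation for at least one player. Highest of {10, 12} is 12.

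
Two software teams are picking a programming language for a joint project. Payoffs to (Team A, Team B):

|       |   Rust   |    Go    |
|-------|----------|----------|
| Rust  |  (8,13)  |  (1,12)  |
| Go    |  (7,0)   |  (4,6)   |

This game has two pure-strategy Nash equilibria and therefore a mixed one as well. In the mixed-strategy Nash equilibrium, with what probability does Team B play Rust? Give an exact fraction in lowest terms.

3/4

Team B's mix q on Rust must make Team A indifferent between Rust and Go.
Team A's payoff from Rust: 8q + 1(1−q). From Go: 7q + 4(1−q).
Set equal: 1q = 3(1−q) → q = 3/4.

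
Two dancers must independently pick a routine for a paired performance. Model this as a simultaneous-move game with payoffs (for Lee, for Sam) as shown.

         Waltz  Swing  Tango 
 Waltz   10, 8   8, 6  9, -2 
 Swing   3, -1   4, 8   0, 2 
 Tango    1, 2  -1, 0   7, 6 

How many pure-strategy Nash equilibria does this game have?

1

Both Waltz: Lee gets 10 (best alternative 3); Sam gets 8 (best alternative 6). Neither deviates — NE.
Both Swing is not a NE: Lee would switch to Waltz (8 > 4).
No other cell survives both best-response checks, so there is 1 pure NE.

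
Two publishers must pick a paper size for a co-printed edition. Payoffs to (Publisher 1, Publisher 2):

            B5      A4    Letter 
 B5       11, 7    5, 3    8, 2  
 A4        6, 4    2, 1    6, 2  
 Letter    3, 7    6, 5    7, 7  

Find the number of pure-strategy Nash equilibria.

Both B5: Publisher 1 gets 11 (best alternative 6); Publisher 2 gets 7 (best alternative 3). Neither deviates — NE.
Both Letter is not a NE: Publisher 1 would switch to B5 (8 > 7).
No other cell survives both best-response checks, so there is 1 pure NE.

1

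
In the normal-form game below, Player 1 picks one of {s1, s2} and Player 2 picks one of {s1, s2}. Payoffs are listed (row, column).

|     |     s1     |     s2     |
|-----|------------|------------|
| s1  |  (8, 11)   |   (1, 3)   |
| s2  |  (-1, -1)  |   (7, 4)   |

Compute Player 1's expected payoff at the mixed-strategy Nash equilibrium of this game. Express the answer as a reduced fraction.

19/5

Player 2 mixes with probability q on s1, chosen so Player 1 is indifferent: 8q + 1(1−q) = (-1)q + 7(1−q) gives q = 2/5.
Player 1's expected payoff (from either row, since indifferent) is 8·2/5 + 1·3/5 = 19/5.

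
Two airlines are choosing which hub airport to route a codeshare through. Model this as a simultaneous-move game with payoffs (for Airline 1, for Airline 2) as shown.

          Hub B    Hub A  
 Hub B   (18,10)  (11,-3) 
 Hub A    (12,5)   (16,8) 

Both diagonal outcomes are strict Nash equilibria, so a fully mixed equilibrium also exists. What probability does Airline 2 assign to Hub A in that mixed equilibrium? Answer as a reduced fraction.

6/11

Airline 2's mix q on Hub B must make Airline 1 indifferent between Hub B and Hub A.
Airline 1's payoff from Hub B: 18q + 11(1−q). From Hub A: 12q + 16(1−q).
Set equal: 6q = 5(1−q) → q = 5/11.
Probability on Hub A is 1 − 5/11 = 6/11.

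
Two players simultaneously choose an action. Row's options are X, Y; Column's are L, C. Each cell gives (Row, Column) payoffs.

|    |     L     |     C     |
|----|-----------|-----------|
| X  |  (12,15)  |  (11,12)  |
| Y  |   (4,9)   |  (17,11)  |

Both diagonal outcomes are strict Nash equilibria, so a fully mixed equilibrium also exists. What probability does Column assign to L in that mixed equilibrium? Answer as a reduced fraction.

Column's mix q on L must make Row indifferent between X and Y.
Row's payoff from X: 12q + 11(1−q). From Y: 4q + 17(1−q).
Set equal: 8q = 6(1−q) → q = 6/14 = 3/7.

3/7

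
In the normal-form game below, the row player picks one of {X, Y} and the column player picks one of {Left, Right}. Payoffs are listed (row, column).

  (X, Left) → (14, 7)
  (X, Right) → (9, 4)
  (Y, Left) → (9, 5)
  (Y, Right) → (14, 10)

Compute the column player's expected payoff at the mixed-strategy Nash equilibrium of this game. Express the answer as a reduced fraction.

25/4

The row player mixes with probability p on X, chosen so the column player is indifferent: 7p + 5(1−p) = 4p + 10(1−p) gives p = 5/8.
The column player's expected payoff is 7·5/8 + 5·3/8 = 25/4.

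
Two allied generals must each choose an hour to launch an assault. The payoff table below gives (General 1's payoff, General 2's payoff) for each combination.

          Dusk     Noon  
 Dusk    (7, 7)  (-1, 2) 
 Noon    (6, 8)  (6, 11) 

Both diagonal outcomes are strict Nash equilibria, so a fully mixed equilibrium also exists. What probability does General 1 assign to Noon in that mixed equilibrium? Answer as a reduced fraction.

5/8

General 1's mix p on Dusk must make General 2 indifferent between Dusk and Noon.
General 2's payoff from Dusk: 7p + 8(1−p). From Noon: 2p + 11(1−p).
Set equal: 5p = 3(1−p) → p = 3/8.
Probability on Noon is 1 − 3/8 = 5/8.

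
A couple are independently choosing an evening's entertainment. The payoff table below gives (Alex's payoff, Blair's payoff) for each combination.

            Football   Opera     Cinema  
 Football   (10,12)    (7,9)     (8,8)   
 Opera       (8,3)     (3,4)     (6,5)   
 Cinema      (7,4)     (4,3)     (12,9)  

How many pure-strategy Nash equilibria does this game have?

2

Both Football: Alex gets 10 (best alternative 8); Blair gets 12 (best alternative 9). Neither deviates — NE.
Both Cinema: Alex gets 12 (best alternative 8); Blair gets 9 (best alternative 4). Neither deviates — NE.
Both Opera is not a NE: Alex would switch to Football (7 > 3).
No other cell survives both best-response checks, so there are 2 pure NE.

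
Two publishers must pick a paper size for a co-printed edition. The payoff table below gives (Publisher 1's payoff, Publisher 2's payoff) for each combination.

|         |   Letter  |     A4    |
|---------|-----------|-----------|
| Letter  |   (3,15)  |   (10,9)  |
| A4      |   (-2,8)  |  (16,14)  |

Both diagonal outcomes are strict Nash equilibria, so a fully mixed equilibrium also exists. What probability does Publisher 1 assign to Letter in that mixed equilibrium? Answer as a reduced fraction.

1/2

Publisher 1's mix p on Letter must make Publisher 2 indifferent between Letter and A4.
Publisher 2's payoff from Letter: 15p + 8(1−p). From A4: 9p + 14(1−p).
Set equal: 6p = 6(1−p) → p = 6/12 = 1/2.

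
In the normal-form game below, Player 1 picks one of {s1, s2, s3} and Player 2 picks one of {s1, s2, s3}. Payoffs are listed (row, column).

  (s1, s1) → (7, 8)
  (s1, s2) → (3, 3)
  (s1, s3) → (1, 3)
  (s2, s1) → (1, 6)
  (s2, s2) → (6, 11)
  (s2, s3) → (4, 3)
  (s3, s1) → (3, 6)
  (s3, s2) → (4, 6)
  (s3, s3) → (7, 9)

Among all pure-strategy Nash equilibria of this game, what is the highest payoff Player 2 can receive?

Both s1 is a pure NE (Player 1: 7 ≥ 3; Player 2: 8 ≥ 3). Player 2 gets 8.
Both s2 is a pure NE (Player 1: 6 ≥ 4; Player 2: 11 ≥ 6). Player 2 gets 11.
Both s3 is a pure NE (Player 1: 7 ≥ 4; Player 2: 9 ≥ 6). Player 2 gets 9.
Every other cell has a profitable deviation for at least one player. Highest of {8, 11, 9} is 11.

11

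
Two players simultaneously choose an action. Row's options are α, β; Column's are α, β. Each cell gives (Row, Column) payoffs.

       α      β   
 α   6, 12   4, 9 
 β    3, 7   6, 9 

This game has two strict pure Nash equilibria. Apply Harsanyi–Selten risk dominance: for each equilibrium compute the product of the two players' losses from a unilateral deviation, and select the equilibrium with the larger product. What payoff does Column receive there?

At both α: Row loses 6 − 3 = 3 by deviating; Column loses 12 − 9 = 3. Product = 3·3 = 9.
At both β: Row loses 6 − 4 = 2 by deviating; Column loses 9 − 7 = 2. Product = 2·2 = 4.
9 > 4, so both α is risk-dominant. Column's payoff there is 12.

12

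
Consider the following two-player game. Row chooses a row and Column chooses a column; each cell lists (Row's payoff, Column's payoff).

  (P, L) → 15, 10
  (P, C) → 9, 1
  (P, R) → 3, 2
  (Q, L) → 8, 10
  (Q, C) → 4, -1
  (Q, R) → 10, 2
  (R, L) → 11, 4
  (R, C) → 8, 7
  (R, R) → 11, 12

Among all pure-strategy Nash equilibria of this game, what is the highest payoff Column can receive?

(P, L) is a pure NE (Row: 15 ≥ 11; Column: 10 ≥ 2). Column gets 10.
(R, R) is a pure NE (Row: 11 ≥ 10; Column: 12 ≥ 7). Column gets 12.
Every other cell has a profitable deviation for at least one player. Highest of {10, 12} is 12.

12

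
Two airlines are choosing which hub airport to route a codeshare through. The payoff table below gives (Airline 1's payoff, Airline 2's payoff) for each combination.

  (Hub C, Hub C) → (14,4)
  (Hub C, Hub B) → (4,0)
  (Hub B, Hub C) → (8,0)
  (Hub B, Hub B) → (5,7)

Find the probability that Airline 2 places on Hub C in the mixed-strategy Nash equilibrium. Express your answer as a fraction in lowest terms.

Airline 2's mix q on Hub C must make Airline 1 indifferent between Hub C and Hub B.
Airline 1's payoff from Hub C: 14q + 4(1−q). From Hub B: 8q + 5(1−q).
Set equal: 6q = 1(1−q) → q = 1/7.

1/7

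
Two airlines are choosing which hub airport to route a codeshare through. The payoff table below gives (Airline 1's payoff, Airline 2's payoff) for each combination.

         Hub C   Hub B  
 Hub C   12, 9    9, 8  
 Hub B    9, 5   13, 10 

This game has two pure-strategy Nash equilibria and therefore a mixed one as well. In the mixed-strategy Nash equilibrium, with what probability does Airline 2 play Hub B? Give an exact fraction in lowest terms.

3/7

Airline 2's mix q on Hub C must make Airline 1 indifferent between Hub C and Hub B.
Airline 1's payoff from Hub C: 12q + 9(1−q). From Hub B: 9q + 13(1−q).
Set equal: 3q = 4(1−q) → q = 4/7.
Probability on Hub B is 1 − 4/7 = 3/7.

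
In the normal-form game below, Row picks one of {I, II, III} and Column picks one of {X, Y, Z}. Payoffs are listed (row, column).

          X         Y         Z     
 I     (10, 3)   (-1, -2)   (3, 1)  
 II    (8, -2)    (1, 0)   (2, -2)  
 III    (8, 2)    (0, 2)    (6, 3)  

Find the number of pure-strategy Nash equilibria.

3

(I, X): Row gets 10 (best alternative 8); Column gets 3 (best alternative 1). Neither deviates — NE.
(II, Y): Row gets 1 (best alternative 0); Column gets 0 (best alternative -2). Neither deviates — NE.
(III, Z): Row gets 6 (best alternative 3); Column gets 3 (best alternative 2). Neither deviates — NE.
(III, X) is not a NE: Row would switch to I (10 > 8).
No other cell survives both best-response checks, so there are 3 pure NE.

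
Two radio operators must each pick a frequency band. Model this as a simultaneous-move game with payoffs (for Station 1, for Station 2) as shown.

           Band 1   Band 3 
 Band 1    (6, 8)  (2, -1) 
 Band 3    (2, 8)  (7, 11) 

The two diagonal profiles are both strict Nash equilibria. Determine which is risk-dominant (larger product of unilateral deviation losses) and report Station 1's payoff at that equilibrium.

At both Band 1: Station 1 loses 6 − 2 = 4 by deviating; Station 2 loses 8 − (-1) = 9. Product = 4·9 = 36.
At both Band 3: Station 1 loses 7 − 2 = 5 by deviating; Station 2 loses 11 − 8 = 3. Product = 5·3 = 15.
36 > 15, so both Band 1 is risk-dominant. Station 1's payoff there is 6.

6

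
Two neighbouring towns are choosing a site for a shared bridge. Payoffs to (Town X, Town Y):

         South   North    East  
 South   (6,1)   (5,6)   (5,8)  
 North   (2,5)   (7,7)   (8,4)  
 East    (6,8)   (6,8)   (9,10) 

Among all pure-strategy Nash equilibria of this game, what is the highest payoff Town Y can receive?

10

Both North is a pure NE (Town X: 7 ≥ 6; Town Y: 7 ≥ 5). Town Y gets 7.
Both East is a pure NE (Town X: 9 ≥ 8; Town Y: 10 ≥ 8). Town Y gets 10.
Every other cell has a profitable deviation for at least one player. Highest of {7, 10} is 10.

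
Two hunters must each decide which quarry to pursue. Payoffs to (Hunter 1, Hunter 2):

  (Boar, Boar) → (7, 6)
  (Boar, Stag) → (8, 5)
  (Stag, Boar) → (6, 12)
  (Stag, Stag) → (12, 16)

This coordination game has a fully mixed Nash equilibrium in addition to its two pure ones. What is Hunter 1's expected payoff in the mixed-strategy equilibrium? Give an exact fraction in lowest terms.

Hunter 2 mixes with probability q on Boar, chosen so Hunter 1 is indifferent: 7q + 8(1−q) = 6q + 12(1−q) gives q = 4/5.
Hunter 1's expected payoff (from either row, since indifferent) is 7·4/5 + 8·1/5 = 36/5.

36/5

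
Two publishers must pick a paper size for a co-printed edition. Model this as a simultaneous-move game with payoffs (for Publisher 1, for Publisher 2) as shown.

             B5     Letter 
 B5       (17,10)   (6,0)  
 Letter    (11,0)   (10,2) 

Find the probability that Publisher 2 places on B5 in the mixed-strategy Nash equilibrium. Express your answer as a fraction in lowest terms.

Publisher 2's mix q on B5 must make Publisher 1 indifferent between B5 and Letter.
Publisher 1's payoff from B5: 17q + 6(1−q). From Letter: 11q + 10(1−q).
Set equal: 6q = 4(1−q) → q = 4/10 = 2/5.

2/5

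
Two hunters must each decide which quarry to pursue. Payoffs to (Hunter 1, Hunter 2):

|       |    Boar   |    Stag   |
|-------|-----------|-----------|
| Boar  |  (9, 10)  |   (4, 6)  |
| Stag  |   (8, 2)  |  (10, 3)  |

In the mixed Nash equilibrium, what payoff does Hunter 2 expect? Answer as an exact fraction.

18/5

Hunter 1 mixes with probability p on Boar, chosen so Hunter 2 is indifferent: 10p + 2(1−p) = 6p + 3(1−p) gives p = 1/5.
Hunter 2's expected payoff is 10·1/5 + 2·4/5 = 18/5.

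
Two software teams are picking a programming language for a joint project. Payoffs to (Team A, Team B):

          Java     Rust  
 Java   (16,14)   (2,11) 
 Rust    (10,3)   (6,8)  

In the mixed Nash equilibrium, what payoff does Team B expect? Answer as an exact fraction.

Team A mixes with probability p on Java, chosen so Team B is indifferent: 14p + 3(1−p) = 11p + 8(1−p) gives p = 5/8.
Team B's expected payoff is 14·5/8 + 3·3/8 = 79/8.

79/8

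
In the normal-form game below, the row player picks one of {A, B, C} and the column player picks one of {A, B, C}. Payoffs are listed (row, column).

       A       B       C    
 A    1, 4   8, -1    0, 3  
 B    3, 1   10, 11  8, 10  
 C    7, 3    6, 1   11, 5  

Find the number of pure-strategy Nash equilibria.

2

Both B: the row player gets 10 (best alternative 8); the column player gets 11 (best alternative 10). Neither deviates — NE.
Both C: the row player gets 11 (best alternative 8); the column player gets 5 (best alternative 3). Neither deviates — NE.
Both A is not a NE: the row player would switch to C (7 > 1).
No other cell survives both best-response checks, so there are 2 pure NE.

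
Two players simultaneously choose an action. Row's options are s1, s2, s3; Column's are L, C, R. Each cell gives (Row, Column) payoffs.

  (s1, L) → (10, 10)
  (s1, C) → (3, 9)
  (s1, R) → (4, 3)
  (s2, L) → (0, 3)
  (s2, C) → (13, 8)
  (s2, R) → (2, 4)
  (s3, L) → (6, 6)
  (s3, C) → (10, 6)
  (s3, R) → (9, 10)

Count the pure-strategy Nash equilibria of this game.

(s1, L): Row gets 10 (best alternative 6); Column gets 10 (best alternative 9). Neither deviates — NE.
(s2, C): Row gets 13 (best alternative 10); Column gets 8 (best alternative 4). Neither deviates — NE.
(s3, R): Row gets 9 (best alternative 4); Column gets 10 (best alternative 6). Neither deviates — NE.
(s1, C) is not a NE: Row would switch to s2 (13 > 3).
No other cell survives both best-response checks, so there are 3 pure NE.

3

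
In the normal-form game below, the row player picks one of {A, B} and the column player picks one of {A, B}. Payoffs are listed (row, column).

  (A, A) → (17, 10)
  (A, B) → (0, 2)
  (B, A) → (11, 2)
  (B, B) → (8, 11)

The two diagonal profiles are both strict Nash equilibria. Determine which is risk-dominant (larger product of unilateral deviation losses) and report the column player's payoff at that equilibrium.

11

At both A: the row player loses 17 − 11 = 6 by deviating; the column player loses 10 − 2 = 8. Product = 6·8 = 48.
At both B: the row player loses 8 − 0 = 8 by deviating; the column player loses 11 − 2 = 9. Product = 8·9 = 72.
72 > 48, so both B is risk-dominant. The column player's payoff there is 11.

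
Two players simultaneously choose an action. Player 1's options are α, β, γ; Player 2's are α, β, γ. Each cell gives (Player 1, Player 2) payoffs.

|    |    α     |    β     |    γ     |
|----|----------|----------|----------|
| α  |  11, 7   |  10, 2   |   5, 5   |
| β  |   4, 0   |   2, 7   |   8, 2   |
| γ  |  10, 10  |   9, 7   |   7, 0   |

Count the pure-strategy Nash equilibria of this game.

Both α: Player 1 gets 11 (best alternative 10); Player 2 gets 7 (best alternative 5). Neither deviates — NE.
Both β is not a NE: Player 1 would switch to α (10 > 2).
No other cell survives both best-response checks, so there is 1 pure NE.

1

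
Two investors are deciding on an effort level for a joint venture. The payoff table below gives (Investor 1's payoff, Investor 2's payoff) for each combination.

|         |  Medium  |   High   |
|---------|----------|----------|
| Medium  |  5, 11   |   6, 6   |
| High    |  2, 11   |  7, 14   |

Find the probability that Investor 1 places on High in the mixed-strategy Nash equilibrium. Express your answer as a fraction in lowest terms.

Investor 1's mix p on Medium must make Investor 2 indifferent between Medium and High.
Investor 2's payoff from Medium: 11p + 11(1−p). From High: 6p + 14(1−p).
Set equal: 5p = 3(1−p) → p = 3/8.
Probability on High is 1 − 3/8 = 5/8.

5/8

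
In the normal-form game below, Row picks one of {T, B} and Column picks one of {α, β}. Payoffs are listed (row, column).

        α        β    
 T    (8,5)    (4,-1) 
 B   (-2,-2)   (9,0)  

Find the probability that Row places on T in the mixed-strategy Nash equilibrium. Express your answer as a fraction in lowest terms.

Row's mix p on T must make Column indifferent between α and β.
Column's payoff from α: 5p + (-2)(1−p). From β: (-1)p + 0(1−p).
Set equal: 6p = 2(1−p) → p = 2/8 = 1/4.

1/4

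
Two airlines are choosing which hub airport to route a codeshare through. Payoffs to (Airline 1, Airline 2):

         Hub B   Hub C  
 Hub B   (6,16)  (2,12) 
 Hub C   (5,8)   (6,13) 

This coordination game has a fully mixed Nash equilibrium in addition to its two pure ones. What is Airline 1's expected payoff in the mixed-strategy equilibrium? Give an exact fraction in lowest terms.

Airline 2 mixes with probability q on Hub B, chosen so Airline 1 is indifferent: 6q + 2(1−q) = 5q + 6(1−q) gives q = 4/5.
Airline 1's expected payoff (from either row, since indifferent) is 6·4/5 + 2·1/5 = 26/5.

26/5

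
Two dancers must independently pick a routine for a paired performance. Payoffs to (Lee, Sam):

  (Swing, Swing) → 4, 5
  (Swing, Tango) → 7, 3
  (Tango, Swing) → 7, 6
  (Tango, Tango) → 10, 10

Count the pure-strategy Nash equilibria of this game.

Both Tango: Lee gets 10 (best alternative 7); Sam gets 10 (best alternative 6). Neither deviates — NE.
Both Swing is not a NE: Lee would switch to Tango (7 > 4).
No other cell survives both best-response checks, so there is 1 pure NE.

1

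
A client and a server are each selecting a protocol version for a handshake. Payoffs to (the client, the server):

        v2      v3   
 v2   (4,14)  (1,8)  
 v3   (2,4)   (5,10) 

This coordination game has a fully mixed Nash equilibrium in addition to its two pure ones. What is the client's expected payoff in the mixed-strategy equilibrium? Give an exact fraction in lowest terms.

The server mixes with probability q on v2, chosen so the client is indifferent: 4q + 1(1−q) = 2q + 5(1−q) gives q = 2/3.
The client's expected payoff (from either row, since indifferent) is 4·2/3 + 1·1/3 = 3.

3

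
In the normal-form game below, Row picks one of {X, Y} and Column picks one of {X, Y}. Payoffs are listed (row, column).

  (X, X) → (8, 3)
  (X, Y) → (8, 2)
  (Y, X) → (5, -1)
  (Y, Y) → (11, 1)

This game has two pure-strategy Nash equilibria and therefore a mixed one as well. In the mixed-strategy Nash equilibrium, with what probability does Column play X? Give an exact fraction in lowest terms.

Column's mix q on X must make Row indifferent between X and Y.
Row's payoff from X: 8q + 8(1−q). From Y: 5q + 11(1−q).
Set equal: 3q = 3(1−q) → q = 3/6 = 1/2.

1/2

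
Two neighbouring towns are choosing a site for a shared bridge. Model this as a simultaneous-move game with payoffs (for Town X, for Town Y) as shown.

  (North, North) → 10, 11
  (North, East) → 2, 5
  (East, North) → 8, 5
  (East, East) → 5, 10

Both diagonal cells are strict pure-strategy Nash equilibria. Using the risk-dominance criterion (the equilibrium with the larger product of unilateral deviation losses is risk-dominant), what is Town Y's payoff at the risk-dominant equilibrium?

At both North: Town X loses 10 − 8 = 2 by deviating; Town Y loses 11 − 5 = 6. Product = 2·6 = 12.
At both East: Town X loses 5 − 2 = 3 by deviating; Town Y loses 10 − 5 = 5. Product = 3·5 = 15.
15 > 12, so both East is risk-dominant. Town Y's payoff there is 10.

10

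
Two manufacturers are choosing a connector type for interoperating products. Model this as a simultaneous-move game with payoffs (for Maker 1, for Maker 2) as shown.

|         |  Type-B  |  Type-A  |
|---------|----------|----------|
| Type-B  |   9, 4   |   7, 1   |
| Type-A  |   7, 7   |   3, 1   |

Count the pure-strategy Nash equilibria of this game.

Both Type-B: Maker 1 gets 9 (best alternative 7); Maker 2 gets 4 (best alternative 1). Neither deviates — NE.
Both Type-A is not a NE: Maker 1 would switch to Type-B (7 > 3).
No other cell survives both best-response checks, so there is 1 pure NE.

1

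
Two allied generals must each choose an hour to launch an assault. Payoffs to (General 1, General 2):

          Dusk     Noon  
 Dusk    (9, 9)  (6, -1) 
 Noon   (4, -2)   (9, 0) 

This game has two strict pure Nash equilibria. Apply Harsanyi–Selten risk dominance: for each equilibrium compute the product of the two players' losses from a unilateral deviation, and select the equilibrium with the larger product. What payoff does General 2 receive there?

At both Dusk: General 1 loses 9 − 4 = 5 by deviating; General 2 loses 9 − (-1) = 10. Product = 5·10 = 50.
At both Noon: General 1 loses 9 − 6 = 3 by deviating; General 2 loses 0 − (-2) = 2. Product = 3·2 = 6.
50 > 6, so both Dusk is risk-dominant. General 2's payoff there is 9.

9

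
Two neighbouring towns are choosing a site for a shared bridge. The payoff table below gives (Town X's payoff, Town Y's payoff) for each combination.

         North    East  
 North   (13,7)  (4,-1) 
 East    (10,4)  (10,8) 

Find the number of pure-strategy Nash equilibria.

Both North: Town X gets 13 (best alternative 10); Town Y gets 7 (best alternative -1). Neither deviates — NE.
Both East: Town X gets 10 (best alternative 4); Town Y gets 8 (best alternative 4). Neither deviates — NE.
(East, North) is not a NE: Town X would switch to North (13 > 10).
No other cell survives both best-response checks, so there are 2 pure NE.

2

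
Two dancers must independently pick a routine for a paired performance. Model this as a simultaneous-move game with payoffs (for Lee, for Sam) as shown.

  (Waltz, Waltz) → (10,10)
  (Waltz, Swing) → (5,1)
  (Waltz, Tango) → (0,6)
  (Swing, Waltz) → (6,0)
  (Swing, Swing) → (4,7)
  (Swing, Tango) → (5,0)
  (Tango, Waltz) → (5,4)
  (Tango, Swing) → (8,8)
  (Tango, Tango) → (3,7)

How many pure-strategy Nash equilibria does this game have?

2

Both Waltz: Lee gets 10 (best alternative 6); Sam gets 10 (best alternative 6). Neither deviates — NE.
(Tango, Swing): Lee gets 8 (best alternative 5); Sam gets 8 (best alternative 7). Neither deviates — NE.
Both Swing is not a NE: Lee would switch to Tango (8 > 4).
No other cell survives both best-response checks, so there are 2 pure NE.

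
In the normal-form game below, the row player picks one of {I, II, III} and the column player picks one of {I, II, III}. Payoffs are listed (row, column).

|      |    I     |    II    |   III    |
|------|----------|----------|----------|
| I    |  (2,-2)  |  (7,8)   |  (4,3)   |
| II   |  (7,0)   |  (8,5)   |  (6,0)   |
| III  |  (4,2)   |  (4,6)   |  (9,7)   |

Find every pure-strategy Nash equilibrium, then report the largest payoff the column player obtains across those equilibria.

Both II is a pure NE (the row player: 8 ≥ 7; the column player: 5 ≥ 0). The column player gets 5.
Both III is a pure NE (the row player: 9 ≥ 6; the column player: 7 ≥ 6). The column player gets 7.
Every other cell has a profitable deviation for at least one player. Highest of {5, 7} is 7.

7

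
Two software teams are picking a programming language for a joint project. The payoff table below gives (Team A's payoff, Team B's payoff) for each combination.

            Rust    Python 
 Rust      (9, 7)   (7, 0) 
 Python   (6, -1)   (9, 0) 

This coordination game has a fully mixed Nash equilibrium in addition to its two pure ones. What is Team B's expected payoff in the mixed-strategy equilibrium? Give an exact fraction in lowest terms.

0

Team A mixes with probability p on Rust, chosen so Team B is indifferent: 7p + (-1)(1−p) = 0p + 0(1−p) gives p = 1/8.
Team B's expected payoff is 7·1/8 + (-1)·7/8 = 0.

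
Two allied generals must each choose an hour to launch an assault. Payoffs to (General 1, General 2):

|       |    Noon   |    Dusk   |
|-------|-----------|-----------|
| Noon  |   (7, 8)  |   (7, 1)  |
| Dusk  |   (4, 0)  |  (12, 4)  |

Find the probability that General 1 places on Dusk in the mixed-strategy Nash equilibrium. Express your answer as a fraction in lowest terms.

7/11

General 1's mix p on Noon must make General 2 indifferent between Noon and Dusk.
General 2's payoff from Noon: 8p + 0(1−p). From Dusk: 1p + 4(1−p).
Set equal: 7p = 4(1−p) → p = 4/11.
Probability on Dusk is 1 − 4/11 = 7/11.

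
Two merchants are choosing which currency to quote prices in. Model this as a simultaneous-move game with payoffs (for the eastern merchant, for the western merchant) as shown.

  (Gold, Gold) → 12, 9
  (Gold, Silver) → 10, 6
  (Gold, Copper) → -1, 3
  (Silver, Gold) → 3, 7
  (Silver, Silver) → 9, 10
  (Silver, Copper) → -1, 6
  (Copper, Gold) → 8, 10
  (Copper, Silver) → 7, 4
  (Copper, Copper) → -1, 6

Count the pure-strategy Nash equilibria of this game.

Both Gold: the eastern merchant gets 12 (best alternative 8); the western merchant gets 9 (best alternative 6). Neither deviates — NE.
Both Copper is not a NE: the western merchant would switch to Gold (10 > 6).
No other cell survives both best-response checks, so there is 1 pure NE.

1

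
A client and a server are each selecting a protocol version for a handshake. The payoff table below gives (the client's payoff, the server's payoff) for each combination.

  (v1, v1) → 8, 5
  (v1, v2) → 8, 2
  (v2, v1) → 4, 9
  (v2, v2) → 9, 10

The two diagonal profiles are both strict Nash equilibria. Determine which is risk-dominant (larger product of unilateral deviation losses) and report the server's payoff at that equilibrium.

At both v1: the client loses 8 − 4 = 4 by deviating; the server loses 5 − 2 = 3. Product = 4·3 = 12.
At both v2: the client loses 9 − 8 = 1 by deviating; the server loses 10 − 9 = 1. Product = 1·1 = 1.
12 > 1, so both v1 is risk-dominant. The server's payoff there is 5.

5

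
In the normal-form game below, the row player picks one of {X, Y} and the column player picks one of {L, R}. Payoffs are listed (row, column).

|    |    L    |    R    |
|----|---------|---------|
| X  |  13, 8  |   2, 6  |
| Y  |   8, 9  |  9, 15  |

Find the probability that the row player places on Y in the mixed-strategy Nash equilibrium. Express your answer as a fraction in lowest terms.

1/4

The row player's mix p on X must make the column player indifferent between L and R.
The column player's payoff from L: 8p + 9(1−p). From R: 6p + 15(1−p).
Set equal: 2p = 6(1−p) → p = 6/8 = 3/4.
Probability on Y is 1 − 3/4 = 1/4.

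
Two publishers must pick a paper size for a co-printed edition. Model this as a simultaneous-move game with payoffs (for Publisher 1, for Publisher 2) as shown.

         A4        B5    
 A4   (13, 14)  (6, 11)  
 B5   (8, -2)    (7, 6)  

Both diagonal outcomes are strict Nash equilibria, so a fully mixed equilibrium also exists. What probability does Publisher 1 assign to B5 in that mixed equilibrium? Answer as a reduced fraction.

Publisher 1's mix p on A4 must make Publisher 2 indifferent between A4 and B5.
Publisher 2's payoff from A4: 14p + (-2)(1−p). From B5: 11p + 6(1−p).
Set equal: 3p = 8(1−p) → p = 8/11.
Probability on B5 is 1 − 8/11 = 3/11.

3/11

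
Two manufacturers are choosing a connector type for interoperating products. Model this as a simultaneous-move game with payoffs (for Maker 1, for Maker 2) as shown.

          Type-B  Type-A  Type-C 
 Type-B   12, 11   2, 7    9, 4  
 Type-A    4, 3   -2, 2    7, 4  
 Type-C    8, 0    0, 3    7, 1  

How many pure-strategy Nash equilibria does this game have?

Both Type-B: Maker 1 gets 12 (best alternative 8); Maker 2 gets 11 (best alternative 7). Neither deviates — NE.
Both Type-A is not a NE: Maker 1 would switch to Type-B (2 > -2).
No other cell survives both best-response checks, so there is 1 pure NE.

1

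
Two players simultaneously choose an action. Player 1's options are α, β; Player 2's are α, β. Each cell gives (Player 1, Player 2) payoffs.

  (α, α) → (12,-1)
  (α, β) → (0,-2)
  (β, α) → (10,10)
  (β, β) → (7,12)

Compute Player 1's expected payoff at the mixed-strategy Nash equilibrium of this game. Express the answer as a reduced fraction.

Player 2 mixes with probability q on α, chosen so Player 1 is indifferent: 12q + 0(1−q) = 10q + 7(1−q) gives q = 7/9.
Player 1's expected payoff (from either row, since indifferent) is 12·7/9 + 0·2/9 = 28/3.

28/3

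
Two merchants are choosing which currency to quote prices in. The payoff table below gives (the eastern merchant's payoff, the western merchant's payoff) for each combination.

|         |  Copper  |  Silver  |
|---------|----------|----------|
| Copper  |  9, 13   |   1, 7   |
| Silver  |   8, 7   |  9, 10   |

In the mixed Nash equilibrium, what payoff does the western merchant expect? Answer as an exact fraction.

The eastern merchant mixes with probability p on Copper, chosen so the western merchant is indifferent: 13p + 7(1−p) = 7p + 10(1−p) gives p = 1/3.
The western merchant's expected payoff is 13·1/3 + 7·2/3 = 9.

9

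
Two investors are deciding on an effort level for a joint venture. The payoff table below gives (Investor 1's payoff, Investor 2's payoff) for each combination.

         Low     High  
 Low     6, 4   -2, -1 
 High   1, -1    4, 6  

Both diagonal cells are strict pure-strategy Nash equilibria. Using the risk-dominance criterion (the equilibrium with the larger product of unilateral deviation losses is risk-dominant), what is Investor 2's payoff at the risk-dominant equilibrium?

6

At both Low: Investor 1 loses 6 − 1 = 5 by deviating; Investor 2 loses 4 − (-1) = 5. Product = 5·5 = 25.
At both High: Investor 1 loses 4 − (-2) = 6 by deviating; Investor 2 loses 6 − (-1) = 7. Product = 6·7 = 42.
42 > 25, so both High is risk-dominant. Investor 2's payoff there is 6.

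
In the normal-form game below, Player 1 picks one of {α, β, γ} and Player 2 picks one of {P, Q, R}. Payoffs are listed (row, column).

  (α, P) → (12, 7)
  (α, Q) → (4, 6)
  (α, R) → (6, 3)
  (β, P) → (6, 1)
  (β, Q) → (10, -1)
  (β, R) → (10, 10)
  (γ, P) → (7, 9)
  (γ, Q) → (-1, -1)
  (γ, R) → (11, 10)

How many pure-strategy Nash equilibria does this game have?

(α, P): Player 1 gets 12 (best alternative 7); Player 2 gets 7 (best alternative 6). Neither deviates — NE.
(γ, R): Player 1 gets 11 (best alternative 10); Player 2 gets 10 (best alternative 9). Neither deviates — NE.
(β, Q) is not a NE: Player 2 would switch to R (10 > -1).
No other cell survives both best-response checks, so there are 2 pure NE.

2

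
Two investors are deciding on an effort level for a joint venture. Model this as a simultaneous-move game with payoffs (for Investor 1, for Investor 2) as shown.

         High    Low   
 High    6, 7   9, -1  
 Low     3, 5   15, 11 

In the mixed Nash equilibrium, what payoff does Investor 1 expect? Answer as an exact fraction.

7

Investor 2 mixes with probability q on High, chosen so Investor 1 is indifferent: 6q + 9(1−q) = 3q + 15(1−q) gives q = 2/3.
Investor 1's expected payoff (from either row, since indifferent) is 6·2/3 + 9·1/3 = 7.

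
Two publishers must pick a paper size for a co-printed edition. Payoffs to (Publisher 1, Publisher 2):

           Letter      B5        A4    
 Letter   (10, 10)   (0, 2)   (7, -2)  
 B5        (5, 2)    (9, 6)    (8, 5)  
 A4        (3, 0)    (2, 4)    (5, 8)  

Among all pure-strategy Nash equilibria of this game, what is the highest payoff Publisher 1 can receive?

Both Letter is a pure NE (Publisher 1: 10 ≥ 5; Publisher 2: 10 ≥ 2). Publisher 1 gets 10.
Both B5 is a pure NE (Publisher 1: 9 ≥ 2; Publisher 2: 6 ≥ 5). Publisher 1 gets 9.
Every other cell has a profitable deviation for at least one player. Highest of {10, 9} is 10.

10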